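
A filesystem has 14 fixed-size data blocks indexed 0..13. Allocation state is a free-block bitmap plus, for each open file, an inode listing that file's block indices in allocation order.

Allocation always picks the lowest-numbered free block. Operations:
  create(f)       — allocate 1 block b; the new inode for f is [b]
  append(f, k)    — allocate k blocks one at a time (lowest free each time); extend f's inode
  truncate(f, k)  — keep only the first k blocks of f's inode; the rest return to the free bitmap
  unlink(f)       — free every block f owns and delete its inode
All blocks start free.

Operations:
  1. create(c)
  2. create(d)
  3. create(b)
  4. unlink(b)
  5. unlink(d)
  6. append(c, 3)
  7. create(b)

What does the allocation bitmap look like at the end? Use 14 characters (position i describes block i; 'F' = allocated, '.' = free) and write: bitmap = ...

[1] create(c) — c=0 (map F.............)
[2] create(d) — c=0 d=1 (map FF............)
[3] create(b) — b=2 c=0 d=1 (map FFF...........)
[4] unlink(b) — c=0 d=1 (map FF............)
[5] unlink(d) — c=0 (map F.............)
[6] append(c, 3) — c=0,1,2,3 (map FFFF..........)
[7] create(b) — b=4 c=0,1,2,3 (map FFFFF.........)

bitmap = FFFFF.........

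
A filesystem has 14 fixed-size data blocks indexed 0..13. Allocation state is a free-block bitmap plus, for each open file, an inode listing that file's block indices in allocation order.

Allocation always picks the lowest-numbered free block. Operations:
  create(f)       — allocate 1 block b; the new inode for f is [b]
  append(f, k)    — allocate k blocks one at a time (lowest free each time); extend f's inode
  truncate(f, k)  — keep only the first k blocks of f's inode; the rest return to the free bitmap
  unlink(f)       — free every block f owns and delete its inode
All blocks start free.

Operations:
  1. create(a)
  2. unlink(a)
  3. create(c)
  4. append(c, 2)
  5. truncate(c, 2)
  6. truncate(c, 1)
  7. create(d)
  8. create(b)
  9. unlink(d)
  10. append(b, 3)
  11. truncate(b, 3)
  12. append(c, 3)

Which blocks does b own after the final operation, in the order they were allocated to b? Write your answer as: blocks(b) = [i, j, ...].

blocks(b) = [2, 1, 3]

after create(a) → a:[0]  free=[F.............]
after unlink(a) →   free=[..............]
after create(c) → c:[0]  free=[F.............]
after append(c, 2) → c:[0, 1, 2]  free=[FFF...........]
after truncate(c, 2) → c:[0, 1]  free=[FF............]
after truncate(c, 1) → c:[0]  free=[F.............]
after create(d) → c:[0], d:[1]  free=[FF............]
after create(b) → b:[2], c:[0], d:[1]  free=[FFF...........]
after unlink(d) → b:[2], c:[0]  free=[F.F...........]
after append(b, 3) → b:[2, 1, 3, 4], c:[0]  free=[FFFFF.........]
after truncate(b, 3) → b:[2, 1, 3], c:[0]  free=[FFFF..........]
after append(c, 3) → b:[2, 1, 3], c:[0, 4, 5, 6]  free=[FFFFFFF.......]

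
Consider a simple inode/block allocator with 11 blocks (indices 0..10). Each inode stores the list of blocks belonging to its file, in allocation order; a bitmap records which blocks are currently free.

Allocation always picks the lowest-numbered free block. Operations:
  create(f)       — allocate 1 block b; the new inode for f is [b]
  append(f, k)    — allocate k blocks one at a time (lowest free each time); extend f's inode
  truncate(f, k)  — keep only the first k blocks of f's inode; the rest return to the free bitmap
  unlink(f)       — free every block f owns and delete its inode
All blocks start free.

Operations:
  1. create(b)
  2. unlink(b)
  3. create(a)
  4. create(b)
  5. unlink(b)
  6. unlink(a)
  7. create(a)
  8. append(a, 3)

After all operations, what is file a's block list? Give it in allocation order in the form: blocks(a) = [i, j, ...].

[1] create(b) — b=0 (map F..........)
[2] unlink(b) —  (map ...........)
[3] create(a) — a=0 (map F..........)
[4] create(b) — a=0 b=1 (map FF.........)
[5] unlink(b) — a=0 (map F..........)
[6] unlink(a) —  (map ...........)
[7] create(a) — a=0 (map F..........)
[8] append(a, 3) — a=0,1,2,3 (map FFFF.......)

blocks(a) = [0, 1, 2, 3]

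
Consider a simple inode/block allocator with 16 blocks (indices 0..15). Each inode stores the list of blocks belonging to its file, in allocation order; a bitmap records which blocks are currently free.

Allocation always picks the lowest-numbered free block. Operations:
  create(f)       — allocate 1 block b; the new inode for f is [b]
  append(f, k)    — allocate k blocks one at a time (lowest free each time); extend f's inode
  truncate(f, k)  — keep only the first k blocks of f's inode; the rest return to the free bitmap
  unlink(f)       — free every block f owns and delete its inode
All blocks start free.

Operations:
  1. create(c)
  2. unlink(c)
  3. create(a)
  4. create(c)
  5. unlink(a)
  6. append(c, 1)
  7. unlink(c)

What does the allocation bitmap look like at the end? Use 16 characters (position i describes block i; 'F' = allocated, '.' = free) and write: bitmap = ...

after create(c) → c:[0]  free=[F...............]
after unlink(c) →   free=[................]
after create(a) → a:[0]  free=[F...............]
after create(c) → a:[0], c:[1]  free=[FF..............]
after unlink(a) → c:[1]  free=[.F..............]
after append(c, 1) → c:[1, 0]  free=[FF..............]
after unlink(c) →   free=[................]

bitmap = ................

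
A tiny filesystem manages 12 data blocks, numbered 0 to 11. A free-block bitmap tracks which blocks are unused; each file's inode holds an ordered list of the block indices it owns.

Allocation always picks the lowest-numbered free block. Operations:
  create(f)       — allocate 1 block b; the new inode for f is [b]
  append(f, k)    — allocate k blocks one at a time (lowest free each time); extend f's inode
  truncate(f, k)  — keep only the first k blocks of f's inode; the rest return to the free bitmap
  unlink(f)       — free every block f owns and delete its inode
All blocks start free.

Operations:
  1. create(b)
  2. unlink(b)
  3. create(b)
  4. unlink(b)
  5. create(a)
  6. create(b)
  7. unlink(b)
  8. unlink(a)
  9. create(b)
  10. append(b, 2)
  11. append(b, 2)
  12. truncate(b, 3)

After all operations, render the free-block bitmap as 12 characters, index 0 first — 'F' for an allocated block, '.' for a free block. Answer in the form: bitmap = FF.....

[1] create(b) — b=0 (map F...........)
[2] unlink(b) —  (map ............)
[3] create(b) — b=0 (map F...........)
[4] unlink(b) —  (map ............)
[5] create(a) — a=0 (map F...........)
[6] create(b) — a=0 b=1 (map FF..........)
[7] unlink(b) — a=0 (map F...........)
[8] unlink(a) —  (map ............)
[9] create(b) — b=0 (map F...........)
[10] append(b, 2) — b=0,1,2 (map FFF.........)
[11] append(b, 2) — b=0,1,2,3,4 (map FFFFF.......)
[12] truncate(b, 3) — b=0,1,2 (map FFF.........)

bitmap = FFF.........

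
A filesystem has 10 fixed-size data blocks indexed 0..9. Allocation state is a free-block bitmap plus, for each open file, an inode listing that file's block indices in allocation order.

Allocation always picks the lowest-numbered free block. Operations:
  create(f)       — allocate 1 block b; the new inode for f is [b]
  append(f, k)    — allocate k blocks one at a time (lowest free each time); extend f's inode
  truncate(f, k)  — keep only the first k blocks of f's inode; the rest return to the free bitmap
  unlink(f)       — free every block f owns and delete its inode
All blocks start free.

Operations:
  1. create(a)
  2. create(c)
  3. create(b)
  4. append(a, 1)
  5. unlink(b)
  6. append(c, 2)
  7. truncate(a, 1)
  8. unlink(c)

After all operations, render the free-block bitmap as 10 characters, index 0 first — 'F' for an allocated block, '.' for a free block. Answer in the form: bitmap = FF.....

bitmap = F.........

[1] create(a) — a=0 (map F.........)
[2] create(c) — a=0 c=1 (map FF........)
[3] create(b) — a=0 b=2 c=1 (map FFF.......)
[4] append(a, 1) — a=0,3 b=2 c=1 (map FFFF......)
[5] unlink(b) — a=0,3 c=1 (map FF.F......)
[6] append(c, 2) — a=0,3 c=1,2,4 (map FFFFF.....)
[7] truncate(a, 1) — a=0 c=1,2,4 (map FFF.F.....)
[8] unlink(c) — a=0 (map F.........)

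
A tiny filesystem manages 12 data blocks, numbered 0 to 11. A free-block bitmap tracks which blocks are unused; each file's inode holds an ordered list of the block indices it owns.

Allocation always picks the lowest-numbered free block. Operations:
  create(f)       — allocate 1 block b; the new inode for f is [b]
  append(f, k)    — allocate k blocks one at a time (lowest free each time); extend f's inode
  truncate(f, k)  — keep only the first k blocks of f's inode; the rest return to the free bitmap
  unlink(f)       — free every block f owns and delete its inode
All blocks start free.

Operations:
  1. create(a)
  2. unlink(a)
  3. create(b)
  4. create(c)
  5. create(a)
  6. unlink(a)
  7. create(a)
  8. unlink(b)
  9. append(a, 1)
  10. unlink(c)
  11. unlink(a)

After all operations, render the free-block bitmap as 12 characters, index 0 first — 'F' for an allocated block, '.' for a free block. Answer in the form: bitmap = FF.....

bitmap = ............

[1] create(a) — a=0 (map F...........)
[2] unlink(a) —  (map ............)
[3] create(b) — b=0 (map F...........)
[4] create(c) — b=0 c=1 (map FF..........)
[5] create(a) — a=2 b=0 c=1 (map FFF.........)
[6] unlink(a) — b=0 c=1 (map FF..........)
[7] create(a) — a=2 b=0 c=1 (map FFF.........)
[8] unlink(b) — a=2 c=1 (map .FF.........)
[9] append(a, 1) — a=2,0 c=1 (map FFF.........)
[10] unlink(c) — a=2,0 (map F.F.........)
[11] unlink(a) —  (map ............)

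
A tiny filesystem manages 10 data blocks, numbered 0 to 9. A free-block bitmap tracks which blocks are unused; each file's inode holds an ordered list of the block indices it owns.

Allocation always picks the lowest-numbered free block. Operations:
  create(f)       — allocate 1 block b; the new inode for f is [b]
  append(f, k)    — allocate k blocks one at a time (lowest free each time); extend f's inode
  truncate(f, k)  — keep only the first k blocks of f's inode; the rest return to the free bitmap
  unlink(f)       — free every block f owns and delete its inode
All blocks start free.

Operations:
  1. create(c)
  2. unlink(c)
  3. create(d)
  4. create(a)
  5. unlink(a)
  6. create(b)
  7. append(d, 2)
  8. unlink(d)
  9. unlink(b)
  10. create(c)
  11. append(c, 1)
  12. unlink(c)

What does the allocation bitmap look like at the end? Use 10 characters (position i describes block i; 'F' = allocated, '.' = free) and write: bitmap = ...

create(c): bitmap=F......... | c=[0]
unlink(c): bitmap=.......... | 
create(d): bitmap=F......... | d=[0]
create(a): bitmap=FF........ | a=[1] d=[0]
unlink(a): bitmap=F......... | d=[0]
create(b): bitmap=FF........ | b=[1] d=[0]
append(d, 2): bitmap=FFFF...... | b=[1] d=[0, 2, 3]
unlink(d): bitmap=.F........ | b=[1]
unlink(b): bitmap=.......... | 
create(c): bitmap=F......... | c=[0]
append(c, 1): bitmap=FF........ | c=[0, 1]
unlink(c): bitmap=.......... | 

bitmap = ..........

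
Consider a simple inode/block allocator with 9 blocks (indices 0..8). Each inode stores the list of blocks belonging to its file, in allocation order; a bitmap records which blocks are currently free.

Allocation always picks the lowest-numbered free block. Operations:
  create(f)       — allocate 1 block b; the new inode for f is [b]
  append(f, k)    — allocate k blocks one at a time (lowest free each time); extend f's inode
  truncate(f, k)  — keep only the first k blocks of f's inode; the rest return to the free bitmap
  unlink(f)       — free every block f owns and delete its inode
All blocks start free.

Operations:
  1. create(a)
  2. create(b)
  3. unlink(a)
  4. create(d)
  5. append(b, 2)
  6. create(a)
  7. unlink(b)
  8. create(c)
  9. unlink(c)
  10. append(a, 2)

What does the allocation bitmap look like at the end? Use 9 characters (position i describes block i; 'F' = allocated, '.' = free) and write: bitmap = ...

[1] create(a) — a=0 (map F........)
[2] create(b) — a=0 b=1 (map FF.......)
[3] unlink(a) — b=1 (map .F.......)
[4] create(d) — b=1 d=0 (map FF.......)
[5] append(b, 2) — b=1,2,3 d=0 (map FFFF.....)
[6] create(a) — a=4 b=1,2,3 d=0 (map FFFFF....)
[7] unlink(b) — a=4 d=0 (map F...F....)
[8] create(c) — a=4 c=1 d=0 (map FF..F....)
[9] unlink(c) — a=4 d=0 (map F...F....)
[10] append(a, 2) — a=4,1,2 d=0 (map FFF.F....)

bitmap = FFF.F....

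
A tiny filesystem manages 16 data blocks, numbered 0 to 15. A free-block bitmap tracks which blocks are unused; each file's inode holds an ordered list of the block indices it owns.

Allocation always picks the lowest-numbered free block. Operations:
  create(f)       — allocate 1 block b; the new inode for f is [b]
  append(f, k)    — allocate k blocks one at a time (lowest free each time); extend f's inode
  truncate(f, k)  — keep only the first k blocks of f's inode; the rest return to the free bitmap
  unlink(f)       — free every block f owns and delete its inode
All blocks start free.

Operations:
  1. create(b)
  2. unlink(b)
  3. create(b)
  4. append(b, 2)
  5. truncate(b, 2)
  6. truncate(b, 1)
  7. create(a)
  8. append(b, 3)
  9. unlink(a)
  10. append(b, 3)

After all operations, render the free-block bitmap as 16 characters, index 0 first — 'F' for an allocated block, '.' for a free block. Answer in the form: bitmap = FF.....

bitmap = FFFFFFF.........

after create(b) → b:[0]  free=[F...............]
after unlink(b) →   free=[................]
after create(b) → b:[0]  free=[F...............]
after append(b, 2) → b:[0, 1, 2]  free=[FFF.............]
after truncate(b, 2) → b:[0, 1]  free=[FF..............]
after truncate(b, 1) → b:[0]  free=[F...............]
after create(a) → a:[1], b:[0]  free=[FF..............]
after append(b, 3) → a:[1], b:[0, 2, 3, 4]  free=[FFFFF...........]
after unlink(a) → b:[0, 2, 3, 4]  free=[F.FFF...........]
after append(b, 3) → b:[0, 2, 3, 4, 1, 5, 6]  free=[FFFFFFF.........]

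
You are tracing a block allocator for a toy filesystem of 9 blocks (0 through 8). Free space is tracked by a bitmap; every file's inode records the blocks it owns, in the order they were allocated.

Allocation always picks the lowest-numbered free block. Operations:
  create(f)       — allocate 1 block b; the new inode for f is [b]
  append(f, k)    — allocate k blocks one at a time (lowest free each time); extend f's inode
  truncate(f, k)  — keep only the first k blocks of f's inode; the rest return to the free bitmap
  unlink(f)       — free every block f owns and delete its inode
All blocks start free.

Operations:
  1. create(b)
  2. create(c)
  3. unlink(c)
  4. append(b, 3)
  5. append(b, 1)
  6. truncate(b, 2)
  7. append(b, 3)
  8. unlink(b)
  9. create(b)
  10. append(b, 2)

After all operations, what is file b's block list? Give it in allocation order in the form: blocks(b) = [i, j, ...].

  1. create(b)  ⇒  F........  {b→[0]}
  2. create(c)  ⇒  FF.......  {b→[0]; c→[1]}
  3. unlink(c)  ⇒  F........  {b→[0]}
  4. append(b, 3)  ⇒  FFFF.....  {b→[0, 1, 2, 3]}
  5. append(b, 1)  ⇒  FFFFF....  {b→[0, 1, 2, 3, 4]}
  6. truncate(b, 2)  ⇒  FF.......  {b→[0, 1]}
  7. append(b, 3)  ⇒  FFFFF....  {b→[0, 1, 2, 3, 4]}
  8. unlink(b)  ⇒  .........  {}
  9. create(b)  ⇒  F........  {b→[0]}
  10. append(b, 2)  ⇒  FFF......  {b→[0, 1, 2]}

blocks(b) = [0, 1, 2]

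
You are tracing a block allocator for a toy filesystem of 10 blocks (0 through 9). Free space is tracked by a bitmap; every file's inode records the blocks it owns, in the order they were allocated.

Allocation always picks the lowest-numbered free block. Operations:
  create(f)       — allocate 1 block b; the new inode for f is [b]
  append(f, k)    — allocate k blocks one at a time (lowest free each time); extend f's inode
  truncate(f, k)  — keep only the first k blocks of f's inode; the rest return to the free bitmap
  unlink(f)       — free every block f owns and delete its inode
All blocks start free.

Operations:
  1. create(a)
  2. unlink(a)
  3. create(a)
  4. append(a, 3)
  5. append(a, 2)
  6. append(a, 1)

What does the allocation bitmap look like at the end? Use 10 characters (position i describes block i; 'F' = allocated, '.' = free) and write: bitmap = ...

after create(a) → a:[0]  free=[F.........]
after unlink(a) →   free=[..........]
after create(a) → a:[0]  free=[F.........]
after append(a, 3) → a:[0, 1, 2, 3]  free=[FFFF......]
after append(a, 2) → a:[0, 1, 2, 3, 4, 5]  free=[FFFFFF....]
after append(a, 1) → a:[0, 1, 2, 3, 4, 5, 6]  free=[FFFFFFF...]

bitmap = FFFFFFF...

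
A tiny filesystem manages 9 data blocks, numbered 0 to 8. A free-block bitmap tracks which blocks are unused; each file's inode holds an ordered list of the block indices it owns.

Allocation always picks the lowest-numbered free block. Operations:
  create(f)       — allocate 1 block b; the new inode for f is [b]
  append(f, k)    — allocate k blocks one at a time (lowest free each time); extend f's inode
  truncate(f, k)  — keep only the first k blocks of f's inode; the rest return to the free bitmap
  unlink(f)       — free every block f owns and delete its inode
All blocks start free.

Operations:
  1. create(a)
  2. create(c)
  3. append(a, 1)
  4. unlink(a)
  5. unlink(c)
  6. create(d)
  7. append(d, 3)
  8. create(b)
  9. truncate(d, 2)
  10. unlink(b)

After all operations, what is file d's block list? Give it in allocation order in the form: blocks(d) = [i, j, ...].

  1. create(a)  ⇒  F........  {a→[0]}
  2. create(c)  ⇒  FF.......  {a→[0]; c→[1]}
  3. append(a, 1)  ⇒  FFF......  {a→[0, 2]; c→[1]}
  4. unlink(a)  ⇒  .F.......  {c→[1]}
  5. unlink(c)  ⇒  .........  {}
  6. create(d)  ⇒  F........  {d→[0]}
  7. append(d, 3)  ⇒  FFFF.....  {d→[0, 1, 2, 3]}
  8. create(b)  ⇒  FFFFF....  {b→[4]; d→[0, 1, 2, 3]}
  9. truncate(d, 2)  ⇒  FF..F....  {b→[4]; d→[0, 1]}
  10. unlink(b)  ⇒  FF.......  {d→[0, 1]}

blocks(d) = [0, 1]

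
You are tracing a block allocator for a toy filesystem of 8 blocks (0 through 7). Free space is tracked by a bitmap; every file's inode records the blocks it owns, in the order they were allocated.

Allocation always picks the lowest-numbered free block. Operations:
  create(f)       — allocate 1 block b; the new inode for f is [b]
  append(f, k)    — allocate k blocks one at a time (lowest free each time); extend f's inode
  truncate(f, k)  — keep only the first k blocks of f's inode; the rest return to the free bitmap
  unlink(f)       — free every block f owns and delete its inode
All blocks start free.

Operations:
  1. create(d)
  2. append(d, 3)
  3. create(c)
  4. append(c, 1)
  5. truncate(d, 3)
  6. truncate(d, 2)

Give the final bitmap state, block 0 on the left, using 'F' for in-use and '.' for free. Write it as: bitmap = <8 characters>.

bitmap = FF..FF..

[1] create(d) — d=0 (map F.......)
[2] append(d, 3) — d=0,1,2,3 (map FFFF....)
[3] create(c) — c=4 d=0,1,2,3 (map FFFFF...)
[4] append(c, 1) — c=4,5 d=0,1,2,3 (map FFFFFF..)
[5] truncate(d, 3) — c=4,5 d=0,1,2 (map FFF.FF..)
[6] truncate(d, 2) — c=4,5 d=0,1 (map FF..FF..)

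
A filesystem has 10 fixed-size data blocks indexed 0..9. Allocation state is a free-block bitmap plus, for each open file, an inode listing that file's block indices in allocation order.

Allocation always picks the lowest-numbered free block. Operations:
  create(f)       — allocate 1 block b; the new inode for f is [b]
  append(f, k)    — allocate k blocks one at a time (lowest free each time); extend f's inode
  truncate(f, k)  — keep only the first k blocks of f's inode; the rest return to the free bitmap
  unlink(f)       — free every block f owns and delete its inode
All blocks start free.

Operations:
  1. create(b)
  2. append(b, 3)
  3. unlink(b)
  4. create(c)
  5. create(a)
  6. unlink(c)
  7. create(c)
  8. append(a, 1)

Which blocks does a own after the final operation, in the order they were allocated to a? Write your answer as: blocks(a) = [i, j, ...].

  1. create(b)  ⇒  F.........  {b→[0]}
  2. append(b, 3)  ⇒  FFFF......  {b→[0, 1, 2, 3]}
  3. unlink(b)  ⇒  ..........  {}
  4. create(c)  ⇒  F.........  {c→[0]}
  5. create(a)  ⇒  FF........  {a→[1]; c→[0]}
  6. unlink(c)  ⇒  .F........  {a→[1]}
  7. create(c)  ⇒  FF........  {a→[1]; c→[0]}
  8. append(a, 1)  ⇒  FFF.......  {a→[1, 2]; c→[0]}

blocks(a) = [1, 2]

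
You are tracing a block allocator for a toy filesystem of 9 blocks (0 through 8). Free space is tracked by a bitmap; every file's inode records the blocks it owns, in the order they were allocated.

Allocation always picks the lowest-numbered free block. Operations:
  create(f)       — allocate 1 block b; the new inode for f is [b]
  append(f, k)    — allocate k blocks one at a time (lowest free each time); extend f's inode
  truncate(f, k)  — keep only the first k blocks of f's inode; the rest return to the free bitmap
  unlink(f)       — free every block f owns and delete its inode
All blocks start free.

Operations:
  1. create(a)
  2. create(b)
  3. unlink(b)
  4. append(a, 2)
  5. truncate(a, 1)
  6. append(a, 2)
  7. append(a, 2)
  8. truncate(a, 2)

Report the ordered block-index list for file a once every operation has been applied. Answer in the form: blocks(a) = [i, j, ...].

blocks(a) = [0, 1]

[1] create(a) — a=0 (map F........)
[2] create(b) — a=0 b=1 (map FF.......)
[3] unlink(b) — a=0 (map F........)
[4] append(a, 2) — a=0,1,2 (map FFF......)
[5] truncate(a, 1) — a=0 (map F........)
[6] append(a, 2) — a=0,1,2 (map FFF......)
[7] append(a, 2) — a=0,1,2,3,4 (map FFFFF....)
[8] truncate(a, 2) — a=0,1 (map FF.......)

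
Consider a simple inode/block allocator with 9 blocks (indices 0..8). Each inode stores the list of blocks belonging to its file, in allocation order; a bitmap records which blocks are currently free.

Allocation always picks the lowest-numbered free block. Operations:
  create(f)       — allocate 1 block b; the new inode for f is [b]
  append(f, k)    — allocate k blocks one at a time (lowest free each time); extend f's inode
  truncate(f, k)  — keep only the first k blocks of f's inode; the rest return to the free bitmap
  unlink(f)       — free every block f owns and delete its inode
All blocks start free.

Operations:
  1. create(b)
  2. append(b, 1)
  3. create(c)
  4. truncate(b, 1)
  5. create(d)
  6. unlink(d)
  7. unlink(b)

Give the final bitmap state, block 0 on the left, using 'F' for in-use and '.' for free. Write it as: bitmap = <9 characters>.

[1] create(b) — b=0 (map F........)
[2] append(b, 1) — b=0,1 (map FF.......)
[3] create(c) — b=0,1 c=2 (map FFF......)
[4] truncate(b, 1) — b=0 c=2 (map F.F......)
[5] create(d) — b=0 c=2 d=1 (map FFF......)
[6] unlink(d) — b=0 c=2 (map F.F......)
[7] unlink(b) — c=2 (map ..F......)

bitmap = ..F......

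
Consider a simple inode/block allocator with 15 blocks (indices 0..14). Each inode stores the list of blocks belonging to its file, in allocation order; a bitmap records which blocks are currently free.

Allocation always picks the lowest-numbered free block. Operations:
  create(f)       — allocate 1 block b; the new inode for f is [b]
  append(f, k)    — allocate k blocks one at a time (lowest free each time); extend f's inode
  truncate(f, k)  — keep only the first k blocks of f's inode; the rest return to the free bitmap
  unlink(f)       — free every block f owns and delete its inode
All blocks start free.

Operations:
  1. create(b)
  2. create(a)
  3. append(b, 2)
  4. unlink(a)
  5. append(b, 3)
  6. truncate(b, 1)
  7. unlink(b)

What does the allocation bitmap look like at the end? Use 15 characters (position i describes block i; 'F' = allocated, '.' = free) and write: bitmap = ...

create(b): bitmap=F.............. | b=[0]
create(a): bitmap=FF............. | a=[1] b=[0]
append(b, 2): bitmap=FFFF........... | a=[1] b=[0, 2, 3]
unlink(a): bitmap=F.FF........... | b=[0, 2, 3]
append(b, 3): bitmap=FFFFFF......... | b=[0, 2, 3, 1, 4, 5]
truncate(b, 1): bitmap=F.............. | b=[0]
unlink(b): bitmap=............... | 

bitmap = ...............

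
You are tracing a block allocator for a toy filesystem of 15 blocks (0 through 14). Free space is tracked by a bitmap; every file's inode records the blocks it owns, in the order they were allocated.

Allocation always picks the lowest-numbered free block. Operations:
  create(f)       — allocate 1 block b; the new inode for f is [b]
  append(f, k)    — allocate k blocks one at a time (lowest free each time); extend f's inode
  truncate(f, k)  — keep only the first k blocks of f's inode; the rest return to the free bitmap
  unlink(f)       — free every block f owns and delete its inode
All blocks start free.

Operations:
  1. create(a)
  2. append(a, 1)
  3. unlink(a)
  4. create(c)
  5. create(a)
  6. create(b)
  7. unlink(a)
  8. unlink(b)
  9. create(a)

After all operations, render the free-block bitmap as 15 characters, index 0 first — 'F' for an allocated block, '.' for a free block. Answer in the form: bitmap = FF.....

  1. create(a)  ⇒  F..............  {a→[0]}
  2. append(a, 1)  ⇒  FF.............  {a→[0, 1]}
  3. unlink(a)  ⇒  ...............  {}
  4. create(c)  ⇒  F..............  {c→[0]}
  5. create(a)  ⇒  FF.............  {a→[1]; c→[0]}
  6. create(b)  ⇒  FFF............  {a→[1]; b→[2]; c→[0]}
  7. unlink(a)  ⇒  F.F............  {b→[2]; c→[0]}
  8. unlink(b)  ⇒  F..............  {c→[0]}
  9. create(a)  ⇒  FF.............  {a→[1]; c→[0]}

bitmap = FF.............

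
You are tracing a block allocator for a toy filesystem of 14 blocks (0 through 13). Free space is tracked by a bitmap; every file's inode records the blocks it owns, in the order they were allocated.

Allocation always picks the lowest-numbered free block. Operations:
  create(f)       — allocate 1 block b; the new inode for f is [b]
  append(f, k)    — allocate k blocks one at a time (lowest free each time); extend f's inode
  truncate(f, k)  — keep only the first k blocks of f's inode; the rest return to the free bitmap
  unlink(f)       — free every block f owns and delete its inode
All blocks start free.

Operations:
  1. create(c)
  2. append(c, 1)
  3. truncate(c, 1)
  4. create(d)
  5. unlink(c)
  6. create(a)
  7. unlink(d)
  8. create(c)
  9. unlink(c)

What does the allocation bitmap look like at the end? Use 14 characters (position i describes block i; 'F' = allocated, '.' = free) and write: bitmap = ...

bitmap = F.............

[1] create(c) — c=0 (map F.............)
[2] append(c, 1) — c=0,1 (map FF............)
[3] truncate(c, 1) — c=0 (map F.............)
[4] create(d) — c=0 d=1 (map FF............)
[5] unlink(c) — d=1 (map .F............)
[6] create(a) — a=0 d=1 (map FF............)
[7] unlink(d) — a=0 (map F.............)
[8] create(c) — a=0 c=1 (map FF............)
[9] unlink(c) — a=0 (map F.............)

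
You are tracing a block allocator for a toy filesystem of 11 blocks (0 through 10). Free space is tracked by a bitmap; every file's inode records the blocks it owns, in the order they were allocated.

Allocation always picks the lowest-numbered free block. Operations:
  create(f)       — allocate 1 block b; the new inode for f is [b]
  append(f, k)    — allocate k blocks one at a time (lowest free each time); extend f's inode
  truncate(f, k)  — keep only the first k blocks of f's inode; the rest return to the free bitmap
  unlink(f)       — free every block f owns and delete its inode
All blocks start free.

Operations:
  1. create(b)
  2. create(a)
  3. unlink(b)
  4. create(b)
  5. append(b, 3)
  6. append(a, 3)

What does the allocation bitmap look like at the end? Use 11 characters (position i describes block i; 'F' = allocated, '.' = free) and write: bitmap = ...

after create(b) → b:[0]  free=[F..........]
after create(a) → a:[1], b:[0]  free=[FF.........]
after unlink(b) → a:[1]  free=[.F.........]
after create(b) → a:[1], b:[0]  free=[FF.........]
after append(b, 3) → a:[1], b:[0, 2, 3, 4]  free=[FFFFF......]
after append(a, 3) → a:[1, 5, 6, 7], b:[0, 2, 3, 4]  free=[FFFFFFFF...]

bitmap = FFFFFFFF...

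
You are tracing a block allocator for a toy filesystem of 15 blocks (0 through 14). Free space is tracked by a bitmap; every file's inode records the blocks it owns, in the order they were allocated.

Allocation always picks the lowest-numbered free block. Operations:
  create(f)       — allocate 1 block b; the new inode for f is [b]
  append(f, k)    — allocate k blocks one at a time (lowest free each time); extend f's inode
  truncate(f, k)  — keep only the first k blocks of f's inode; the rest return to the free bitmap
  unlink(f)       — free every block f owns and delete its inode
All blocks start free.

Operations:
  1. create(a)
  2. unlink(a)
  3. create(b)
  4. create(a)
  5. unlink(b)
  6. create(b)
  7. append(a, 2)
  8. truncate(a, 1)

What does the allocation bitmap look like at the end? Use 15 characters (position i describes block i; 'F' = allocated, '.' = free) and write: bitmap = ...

  1. create(a)  ⇒  F..............  {a→[0]}
  2. unlink(a)  ⇒  ...............  {}
  3. create(b)  ⇒  F..............  {b→[0]}
  4. create(a)  ⇒  FF.............  {a→[1]; b→[0]}
  5. unlink(b)  ⇒  .F.............  {a→[1]}
  6. create(b)  ⇒  FF.............  {a→[1]; b→[0]}
  7. append(a, 2)  ⇒  FFFF...........  {a→[1, 2, 3]; b→[0]}
  8. truncate(a, 1)  ⇒  FF.............  {a→[1]; b→[0]}

bitmap = FF.............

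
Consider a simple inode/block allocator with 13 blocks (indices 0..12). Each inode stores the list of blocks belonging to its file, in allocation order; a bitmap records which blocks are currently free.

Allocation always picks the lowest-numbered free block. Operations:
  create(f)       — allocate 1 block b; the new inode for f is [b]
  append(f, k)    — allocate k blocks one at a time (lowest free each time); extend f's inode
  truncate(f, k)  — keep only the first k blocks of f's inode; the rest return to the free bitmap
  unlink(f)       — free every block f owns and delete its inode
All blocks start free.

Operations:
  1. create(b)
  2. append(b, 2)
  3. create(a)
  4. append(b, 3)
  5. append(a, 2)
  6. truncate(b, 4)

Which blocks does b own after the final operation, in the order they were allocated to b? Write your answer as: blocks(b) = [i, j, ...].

  1. create(b)  ⇒  F............  {b→[0]}
  2. append(b, 2)  ⇒  FFF..........  {b→[0, 1, 2]}
  3. create(a)  ⇒  FFFF.........  {a→[3]; b→[0, 1, 2]}
  4. append(b, 3)  ⇒  FFFFFFF......  {a→[3]; b→[0, 1, 2, 4, 5, 6]}
  5. append(a, 2)  ⇒  FFFFFFFFF....  {a→[3, 7, 8]; b→[0, 1, 2, 4, 5, 6]}
  6. truncate(b, 4)  ⇒  FFFFF..FF....  {a→[3, 7, 8]; b→[0, 1, 2, 4]}

blocks(b) = [0, 1, 2, 4]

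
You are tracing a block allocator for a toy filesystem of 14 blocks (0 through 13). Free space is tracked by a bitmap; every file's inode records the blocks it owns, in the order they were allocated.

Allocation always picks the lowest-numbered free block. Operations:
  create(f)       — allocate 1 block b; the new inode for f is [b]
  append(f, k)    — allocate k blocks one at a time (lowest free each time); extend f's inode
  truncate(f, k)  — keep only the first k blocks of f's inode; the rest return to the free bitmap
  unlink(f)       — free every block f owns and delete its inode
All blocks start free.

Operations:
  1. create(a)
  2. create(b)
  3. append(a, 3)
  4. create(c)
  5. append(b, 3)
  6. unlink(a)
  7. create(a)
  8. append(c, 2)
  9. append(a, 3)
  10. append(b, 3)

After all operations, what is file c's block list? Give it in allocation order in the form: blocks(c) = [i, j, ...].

  1. create(a)  ⇒  F.............  {a→[0]}
  2. create(b)  ⇒  FF............  {a→[0]; b→[1]}
  3. append(a, 3)  ⇒  FFFFF.........  {a→[0, 2, 3, 4]; b→[1]}
  4. create(c)  ⇒  FFFFFF........  {a→[0, 2, 3, 4]; b→[1]; c→[5]}
  5. append(b, 3)  ⇒  FFFFFFFFF.....  {a→[0, 2, 3, 4]; b→[1, 6, 7, 8]; c→[5]}
  6. unlink(a)  ⇒  .F...FFFF.....  {b→[1, 6, 7, 8]; c→[5]}
  7. create(a)  ⇒  FF...FFFF.....  {a→[0]; b→[1, 6, 7, 8]; c→[5]}
  8. append(c, 2)  ⇒  FFFF.FFFF.....  {a→[0]; b→[1, 6, 7, 8]; c→[5, 2, 3]}
  9. append(a, 3)  ⇒  FFFFFFFFFFF...  {a→[0, 4, 9, 10]; b→[1, 6, 7, 8]; c→[5, 2, 3]}
  10. append(b, 3)  ⇒  FFFFFFFFFFFFFF  {a→[0, 4, 9, 10]; b→[1, 6, 7, 8, 11, 12, 13]; c→[5, 2, 3]}

blocks(c) = [5, 2, 3]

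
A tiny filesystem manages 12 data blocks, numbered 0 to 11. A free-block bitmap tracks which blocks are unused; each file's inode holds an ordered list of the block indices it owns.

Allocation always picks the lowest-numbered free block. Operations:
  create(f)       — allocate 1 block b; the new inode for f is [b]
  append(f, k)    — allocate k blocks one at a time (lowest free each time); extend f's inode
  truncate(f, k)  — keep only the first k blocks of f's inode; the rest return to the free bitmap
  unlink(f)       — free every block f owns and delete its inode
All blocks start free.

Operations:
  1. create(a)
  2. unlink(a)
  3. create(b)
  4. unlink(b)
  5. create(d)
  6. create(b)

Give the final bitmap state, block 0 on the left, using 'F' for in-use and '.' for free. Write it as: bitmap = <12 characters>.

[1] create(a) — a=0 (map F...........)
[2] unlink(a) —  (map ............)
[3] create(b) — b=0 (map F...........)
[4] unlink(b) —  (map ............)
[5] create(d) — d=0 (map F...........)
[6] create(b) — b=1 d=0 (map FF..........)

bitmap = FF..........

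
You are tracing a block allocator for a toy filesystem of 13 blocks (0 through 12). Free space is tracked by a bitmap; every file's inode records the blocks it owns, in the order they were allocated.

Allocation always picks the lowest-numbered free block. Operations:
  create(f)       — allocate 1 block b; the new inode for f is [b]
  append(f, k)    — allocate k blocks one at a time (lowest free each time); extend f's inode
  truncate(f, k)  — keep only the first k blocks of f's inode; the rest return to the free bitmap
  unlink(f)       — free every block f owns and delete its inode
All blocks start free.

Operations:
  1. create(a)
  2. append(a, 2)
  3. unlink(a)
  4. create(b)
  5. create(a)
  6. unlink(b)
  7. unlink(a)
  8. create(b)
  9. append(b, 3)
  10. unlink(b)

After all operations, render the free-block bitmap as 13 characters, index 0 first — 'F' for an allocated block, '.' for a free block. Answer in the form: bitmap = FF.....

  1. create(a)  ⇒  F............  {a→[0]}
  2. append(a, 2)  ⇒  FFF..........  {a→[0, 1, 2]}
  3. unlink(a)  ⇒  .............  {}
  4. create(b)  ⇒  F............  {b→[0]}
  5. create(a)  ⇒  FF...........  {a→[1]; b→[0]}
  6. unlink(b)  ⇒  .F...........  {a→[1]}
  7. unlink(a)  ⇒  .............  {}
  8. create(b)  ⇒  F............  {b→[0]}
  9. append(b, 3)  ⇒  FFFF.........  {b→[0, 1, 2, 3]}
  10. unlink(b)  ⇒  .............  {}

bitmap = .............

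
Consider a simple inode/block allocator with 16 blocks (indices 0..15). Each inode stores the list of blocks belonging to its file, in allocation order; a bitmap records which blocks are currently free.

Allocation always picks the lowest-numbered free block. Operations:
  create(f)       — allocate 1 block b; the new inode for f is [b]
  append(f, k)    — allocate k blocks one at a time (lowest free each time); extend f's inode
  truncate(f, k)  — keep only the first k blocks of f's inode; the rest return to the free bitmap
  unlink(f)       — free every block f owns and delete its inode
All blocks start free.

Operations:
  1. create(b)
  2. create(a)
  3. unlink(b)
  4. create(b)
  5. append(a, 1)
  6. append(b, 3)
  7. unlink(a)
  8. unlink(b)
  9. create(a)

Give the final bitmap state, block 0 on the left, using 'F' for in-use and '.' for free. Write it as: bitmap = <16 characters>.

bitmap = F...............

  1. create(b)  ⇒  F...............  {b→[0]}
  2. create(a)  ⇒  FF..............  {a→[1]; b→[0]}
  3. unlink(b)  ⇒  .F..............  {a→[1]}
  4. create(b)  ⇒  FF..............  {a→[1]; b→[0]}
  5. append(a, 1)  ⇒  FFF.............  {a→[1, 2]; b→[0]}
  6. append(b, 3)  ⇒  FFFFFF..........  {a→[1, 2]; b→[0, 3, 4, 5]}
  7. unlink(a)  ⇒  F..FFF..........  {b→[0, 3, 4, 5]}
  8. unlink(b)  ⇒  ................  {}
  9. create(a)  ⇒  F...............  {a→[0]}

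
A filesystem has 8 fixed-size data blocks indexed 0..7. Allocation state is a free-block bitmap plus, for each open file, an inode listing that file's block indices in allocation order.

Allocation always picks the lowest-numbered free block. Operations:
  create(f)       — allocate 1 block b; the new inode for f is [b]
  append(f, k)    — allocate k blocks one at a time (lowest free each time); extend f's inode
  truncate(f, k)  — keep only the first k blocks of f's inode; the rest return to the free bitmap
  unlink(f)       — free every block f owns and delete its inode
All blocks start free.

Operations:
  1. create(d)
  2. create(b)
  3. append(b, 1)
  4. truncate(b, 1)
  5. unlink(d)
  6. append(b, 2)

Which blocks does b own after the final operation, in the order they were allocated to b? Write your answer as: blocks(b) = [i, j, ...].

blocks(b) = [1, 0, 2]

[1] create(d) — d=0 (map F.......)
[2] create(b) — b=1 d=0 (map FF......)
[3] append(b, 1) — b=1,2 d=0 (map FFF.....)
[4] truncate(b, 1) — b=1 d=0 (map FF......)
[5] unlink(d) — b=1 (map .F......)
[6] append(b, 2) — b=1,0,2 (map FFF.....)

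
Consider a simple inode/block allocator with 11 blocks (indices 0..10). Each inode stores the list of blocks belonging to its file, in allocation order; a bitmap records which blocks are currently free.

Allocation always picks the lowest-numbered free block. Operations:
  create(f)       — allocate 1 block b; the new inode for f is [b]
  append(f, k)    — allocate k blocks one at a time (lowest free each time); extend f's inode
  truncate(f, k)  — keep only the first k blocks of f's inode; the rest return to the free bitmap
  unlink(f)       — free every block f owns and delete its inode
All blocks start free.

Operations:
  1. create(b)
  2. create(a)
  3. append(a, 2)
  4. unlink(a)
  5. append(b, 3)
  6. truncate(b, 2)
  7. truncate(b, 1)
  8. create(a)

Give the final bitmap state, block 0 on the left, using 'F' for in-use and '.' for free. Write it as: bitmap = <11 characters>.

  1. create(b)  ⇒  F..........  {b→[0]}
  2. create(a)  ⇒  FF.........  {a→[1]; b→[0]}
  3. append(a, 2)  ⇒  FFFF.......  {a→[1, 2, 3]; b→[0]}
  4. unlink(a)  ⇒  F..........  {b→[0]}
  5. append(b, 3)  ⇒  FFFF.......  {b→[0, 1, 2, 3]}
  6. truncate(b, 2)  ⇒  FF.........  {b→[0, 1]}
  7. truncate(b, 1)  ⇒  F..........  {b→[0]}
  8. create(a)  ⇒  FF.........  {a→[1]; b→[0]}

bitmap = FF.........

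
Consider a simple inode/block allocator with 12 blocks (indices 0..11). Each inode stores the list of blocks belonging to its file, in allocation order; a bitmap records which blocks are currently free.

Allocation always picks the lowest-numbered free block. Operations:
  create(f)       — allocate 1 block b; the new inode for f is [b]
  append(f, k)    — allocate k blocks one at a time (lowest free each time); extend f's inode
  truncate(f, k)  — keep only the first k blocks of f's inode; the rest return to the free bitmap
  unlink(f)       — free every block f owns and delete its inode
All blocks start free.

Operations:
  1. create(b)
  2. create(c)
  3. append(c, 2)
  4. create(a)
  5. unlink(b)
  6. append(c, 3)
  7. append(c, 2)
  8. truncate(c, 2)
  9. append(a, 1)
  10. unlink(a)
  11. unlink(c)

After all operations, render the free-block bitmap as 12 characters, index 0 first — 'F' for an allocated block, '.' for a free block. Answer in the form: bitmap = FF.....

after create(b) → b:[0]  free=[F...........]
after create(c) → b:[0], c:[1]  free=[FF..........]
after append(c, 2) → b:[0], c:[1, 2, 3]  free=[FFFF........]
after create(a) → a:[4], b:[0], c:[1, 2, 3]  free=[FFFFF.......]
after unlink(b) → a:[4], c:[1, 2, 3]  free=[.FFFF.......]
after append(c, 3) → a:[4], c:[1, 2, 3, 0, 5, 6]  free=[FFFFFFF.....]
after append(c, 2) → a:[4], c:[1, 2, 3, 0, 5, 6, 7, 8]  free=[FFFFFFFFF...]
after truncate(c, 2) → a:[4], c:[1, 2]  free=[.FF.F.......]
after append(a, 1) → a:[4, 0], c:[1, 2]  free=[FFF.F.......]
after unlink(a) → c:[1, 2]  free=[.FF.........]
after unlink(c) →   free=[............]

bitmap = ............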